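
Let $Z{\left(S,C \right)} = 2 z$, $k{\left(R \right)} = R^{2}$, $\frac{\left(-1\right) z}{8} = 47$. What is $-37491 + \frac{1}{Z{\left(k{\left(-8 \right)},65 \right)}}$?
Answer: $- \frac{28193233}{752} \approx -37491.0$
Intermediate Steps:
$z = -376$ ($z = \left(-8\right) 47 = -376$)
$Z{\left(S,C \right)} = -752$ ($Z{\left(S,C \right)} = 2 \left(-376\right) = -752$)
$-37491 + \frac{1}{Z{\left(k{\left(-8 \right)},65 \right)}} = -37491 + \frac{1}{-752} = -37491 - \frac{1}{752} = - \frac{28193233}{752}$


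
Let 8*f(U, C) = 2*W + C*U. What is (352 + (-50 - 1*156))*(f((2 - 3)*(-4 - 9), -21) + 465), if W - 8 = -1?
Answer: 252653/4 ≈ 63163.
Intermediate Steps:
W = 7 (W = 8 - 1 = 7)
f(U, C) = 7/4 + C*U/8 (f(U, C) = (2*7 + C*U)/8 = (14 + C*U)/8 = 7/4 + C*U/8)
(352 + (-50 - 1*156))*(f((2 - 3)*(-4 - 9), -21) + 465) = (352 + (-50 - 1*156))*((7/4 + (⅛)*(-21)*((2 - 3)*(-4 - 9))) + 465) = (352 + (-50 - 156))*((7/4 + (⅛)*(-21)*(-1*(-13))) + 465) = (352 - 206)*((7/4 + (⅛)*(-21)*13) + 465) = 146*((7/4 - 273/8) + 465) = 146*(-259/8 + 465) = 146*(3461/8) = 252653/4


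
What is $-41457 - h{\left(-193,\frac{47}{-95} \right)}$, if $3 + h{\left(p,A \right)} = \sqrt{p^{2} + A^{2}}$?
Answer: $-41454 - \frac{\sqrt{336174434}}{95} \approx -41647.0$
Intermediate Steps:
$h{\left(p,A \right)} = -3 + \sqrt{A^{2} + p^{2}}$ ($h{\left(p,A \right)} = -3 + \sqrt{p^{2} + A^{2}} = -3 + \sqrt{A^{2} + p^{2}}$)
$-41457 - h{\left(-193,\frac{47}{-95} \right)} = -41457 - \left(-3 + \sqrt{\left(\frac{47}{-95}\right)^{2} + \left(-193\right)^{2}}\right) = -41457 - \left(-3 + \sqrt{\left(47 \left(- \frac{1}{95}\right)\right)^{2} + 37249}\right) = -41457 - \left(-3 + \sqrt{\left(- \frac{47}{95}\right)^{2} + 37249}\right) = -41457 - \left(-3 + \sqrt{\frac{2209}{9025} + 37249}\right) = -41457 - \left(-3 + \sqrt{\frac{336174434}{9025}}\right) = -41457 - \left(-3 + \frac{\sqrt{336174434}}{95}\right) = -41457 + \left(3 - \frac{\sqrt{336174434}}{95}\right) = -41454 - \frac{\sqrt{336174434}}{95}$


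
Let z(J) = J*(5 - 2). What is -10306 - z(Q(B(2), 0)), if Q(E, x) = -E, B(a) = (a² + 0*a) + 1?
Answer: -10291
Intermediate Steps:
B(a) = 1 + a² (B(a) = (a² + 0) + 1 = a² + 1 = 1 + a²)
z(J) = 3*J (z(J) = J*3 = 3*J)
-10306 - z(Q(B(2), 0)) = -10306 - 3*(-(1 + 2²)) = -10306 - 3*(-(1 + 4)) = -10306 - 3*(-1*5) = -10306 - 3*(-5) = -10306 - 1*(-15) = -10306 + 15 = -10291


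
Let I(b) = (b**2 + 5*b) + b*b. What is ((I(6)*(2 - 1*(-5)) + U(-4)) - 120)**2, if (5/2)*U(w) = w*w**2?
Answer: 8076964/25 ≈ 3.2308e+5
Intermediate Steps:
I(b) = 2*b**2 + 5*b (I(b) = (b**2 + 5*b) + b**2 = 2*b**2 + 5*b)
U(w) = 2*w**3/5 (U(w) = 2*(w*w**2)/5 = 2*w**3/5)
((I(6)*(2 - 1*(-5)) + U(-4)) - 120)**2 = (((6*(5 + 2*6))*(2 - 1*(-5)) + (2/5)*(-4)**3) - 120)**2 = (((6*(5 + 12))*(2 + 5) + (2/5)*(-64)) - 120)**2 = (((6*17)*7 - 128/5) - 120)**2 = ((102*7 - 128/5) - 120)**2 = ((714 - 128/5) - 120)**2 = (3442/5 - 120)**2 = (2842/5)**2 = 8076964/25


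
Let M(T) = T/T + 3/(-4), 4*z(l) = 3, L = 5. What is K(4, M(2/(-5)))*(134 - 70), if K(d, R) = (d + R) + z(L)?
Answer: 320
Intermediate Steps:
z(l) = 3/4 (z(l) = (1/4)*3 = 3/4)
M(T) = 1/4 (M(T) = 1 + 3*(-1/4) = 1 - 3/4 = 1/4)
K(d, R) = 3/4 + R + d (K(d, R) = (d + R) + 3/4 = (R + d) + 3/4 = 3/4 + R + d)
K(4, M(2/(-5)))*(134 - 70) = (3/4 + 1/4 + 4)*(134 - 70) = 5*64 = 320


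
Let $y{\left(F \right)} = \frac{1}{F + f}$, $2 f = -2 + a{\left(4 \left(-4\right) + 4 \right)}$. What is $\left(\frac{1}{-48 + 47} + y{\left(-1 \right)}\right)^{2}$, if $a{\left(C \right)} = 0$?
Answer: $\frac{9}{4} \approx 2.25$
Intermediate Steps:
$f = -1$ ($f = \frac{-2 + 0}{2} = \frac{1}{2} \left(-2\right) = -1$)
$y{\left(F \right)} = \frac{1}{-1 + F}$ ($y{\left(F \right)} = \frac{1}{F - 1} = \frac{1}{-1 + F}$)
$\left(\frac{1}{-48 + 47} + y{\left(-1 \right)}\right)^{2} = \left(\frac{1}{-48 + 47} + \frac{1}{-1 - 1}\right)^{2} = \left(\frac{1}{-1} + \frac{1}{-2}\right)^{2} = \left(-1 - \frac{1}{2}\right)^{2} = \left(- \frac{3}{2}\right)^{2} = \frac{9}{4}$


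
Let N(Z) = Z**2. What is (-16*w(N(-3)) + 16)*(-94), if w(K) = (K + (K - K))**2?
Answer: 120320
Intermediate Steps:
w(K) = K**2 (w(K) = (K + 0)**2 = K**2)
(-16*w(N(-3)) + 16)*(-94) = (-16*((-3)**2)**2 + 16)*(-94) = (-16*9**2 + 16)*(-94) = (-16*81 + 16)*(-94) = (-1296 + 16)*(-94) = -1280*(-94) = 120320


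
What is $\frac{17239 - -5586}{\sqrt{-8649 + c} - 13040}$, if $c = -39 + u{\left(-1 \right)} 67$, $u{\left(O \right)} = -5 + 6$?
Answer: $- \frac{27058000}{15459111} - \frac{2075 i \sqrt{8621}}{15459111} \approx -1.7503 - 0.012463 i$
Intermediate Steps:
$u{\left(O \right)} = 1$
$c = 28$ ($c = -39 + 1 \cdot 67 = -39 + 67 = 28$)
$\frac{17239 - -5586}{\sqrt{-8649 + c} - 13040} = \frac{17239 - -5586}{\sqrt{-8649 + 28} - 13040} = \frac{17239 + 5586}{\sqrt{-8621} - 13040} = \frac{22825}{i \sqrt{8621} - 13040} = \frac{22825}{-13040 + i \sqrt{8621}}$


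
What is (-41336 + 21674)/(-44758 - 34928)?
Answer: 3277/13281 ≈ 0.24674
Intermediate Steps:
(-41336 + 21674)/(-44758 - 34928) = -19662/(-79686) = -19662*(-1/79686) = 3277/13281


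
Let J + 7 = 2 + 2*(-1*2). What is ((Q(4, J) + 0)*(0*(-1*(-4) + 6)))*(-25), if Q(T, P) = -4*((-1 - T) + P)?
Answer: 0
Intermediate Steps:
J = -9 (J = -7 + (2 + 2*(-1*2)) = -7 + (2 + 2*(-2)) = -7 + (2 - 4) = -7 - 2 = -9)
Q(T, P) = 4 - 4*P + 4*T (Q(T, P) = -4*(-1 + P - T) = 4 - 4*P + 4*T)
((Q(4, J) + 0)*(0*(-1*(-4) + 6)))*(-25) = (((4 - 4*(-9) + 4*4) + 0)*(0*(-1*(-4) + 6)))*(-25) = (((4 + 36 + 16) + 0)*(0*(4 + 6)))*(-25) = ((56 + 0)*(0*10))*(-25) = (56*0)*(-25) = 0*(-25) = 0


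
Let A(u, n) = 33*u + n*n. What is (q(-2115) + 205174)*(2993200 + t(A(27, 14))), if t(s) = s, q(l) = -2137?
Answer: 607951049619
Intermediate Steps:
A(u, n) = n² + 33*u (A(u, n) = 33*u + n² = n² + 33*u)
(q(-2115) + 205174)*(2993200 + t(A(27, 14))) = (-2137 + 205174)*(2993200 + (14² + 33*27)) = 203037*(2993200 + (196 + 891)) = 203037*(2993200 + 1087) = 203037*2994287 = 607951049619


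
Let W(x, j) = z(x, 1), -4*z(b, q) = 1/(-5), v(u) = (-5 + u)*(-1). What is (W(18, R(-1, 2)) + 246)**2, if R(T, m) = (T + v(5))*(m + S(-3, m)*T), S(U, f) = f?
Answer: 24216241/400 ≈ 60541.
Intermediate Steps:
v(u) = 5 - u
z(b, q) = 1/20 (z(b, q) = -1/4/(-5) = -1/4*(-1/5) = 1/20)
R(T, m) = T*(m + T*m) (R(T, m) = (T + (5 - 1*5))*(m + m*T) = (T + (5 - 5))*(m + T*m) = (T + 0)*(m + T*m) = T*(m + T*m))
W(x, j) = 1/20
(W(18, R(-1, 2)) + 246)**2 = (1/20 + 246)**2 = (4921/20)**2 = 24216241/400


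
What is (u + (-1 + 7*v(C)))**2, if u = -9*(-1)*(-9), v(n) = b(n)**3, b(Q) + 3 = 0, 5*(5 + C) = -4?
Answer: 73441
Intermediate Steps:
C = -29/5 (C = -5 + (1/5)*(-4) = -5 - 4/5 = -29/5 ≈ -5.8000)
b(Q) = -3 (b(Q) = -3 + 0 = -3)
v(n) = -27 (v(n) = (-3)**3 = -27)
u = -81 (u = 9*(-9) = -81)
(u + (-1 + 7*v(C)))**2 = (-81 + (-1 + 7*(-27)))**2 = (-81 + (-1 - 189))**2 = (-81 - 190)**2 = (-271)**2 = 73441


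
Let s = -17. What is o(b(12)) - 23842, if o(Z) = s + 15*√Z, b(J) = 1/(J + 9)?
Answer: -23859 + 5*√21/7 ≈ -23856.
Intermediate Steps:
b(J) = 1/(9 + J)
o(Z) = -17 + 15*√Z
o(b(12)) - 23842 = (-17 + 15*√(1/(9 + 12))) - 23842 = (-17 + 15*√(1/21)) - 23842 = (-17 + 15*(√21/21)) - 23842 = (-17 + 5*√21/7) - 23842 = -23859 + 5*√21/7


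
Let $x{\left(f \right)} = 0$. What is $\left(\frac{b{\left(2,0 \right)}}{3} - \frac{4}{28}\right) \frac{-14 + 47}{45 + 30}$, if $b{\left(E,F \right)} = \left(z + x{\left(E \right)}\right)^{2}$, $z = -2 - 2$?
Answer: $\frac{1199}{525} \approx 2.2838$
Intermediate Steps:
$z = -4$
$b{\left(E,F \right)} = 16$ ($b{\left(E,F \right)} = \left(-4 + 0\right)^{2} = \left(-4\right)^{2} = 16$)
$\left(\frac{b{\left(2,0 \right)}}{3} - \frac{4}{28}\right) \frac{-14 + 47}{45 + 30} = \left(\frac{16}{3} - \frac{4}{28}\right) \frac{-14 + 47}{45 + 30} = \left(16 \cdot \frac{1}{3} - \frac{1}{7}\right) \frac{33}{75} = \left(\frac{16}{3} - \frac{1}{7}\right) 33 \cdot \frac{1}{75} = \frac{109}{21} \cdot \frac{11}{25} = \frac{1199}{525}$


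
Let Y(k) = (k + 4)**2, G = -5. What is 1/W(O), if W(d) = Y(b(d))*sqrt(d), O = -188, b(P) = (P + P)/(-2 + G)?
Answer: -49*I*sqrt(47)/15342304 ≈ -2.1895e-5*I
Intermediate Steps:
b(P) = -2*P/7 (b(P) = (P + P)/(-2 - 5) = (2*P)/(-7) = (2*P)*(-1/7) = -2*P/7)
Y(k) = (4 + k)**2
W(d) = sqrt(d)*(4 - 2*d/7)**2 (W(d) = (4 - 2*d/7)**2*sqrt(d) = sqrt(d)*(4 - 2*d/7)**2)
1/W(O) = 1/(4*sqrt(-188)*(-14 - 188)**2/49) = 1/((4/49)*(2*I*sqrt(47))*(-202)**2) = 1/((4/49)*(2*I*sqrt(47))*40804) = 1/(326432*I*sqrt(47)/49) = -49*I*sqrt(47)/15342304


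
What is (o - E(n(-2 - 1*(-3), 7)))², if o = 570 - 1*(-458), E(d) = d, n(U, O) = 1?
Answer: 1054729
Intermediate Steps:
o = 1028 (o = 570 + 458 = 1028)
(o - E(n(-2 - 1*(-3), 7)))² = (1028 - 1*1)² = (1028 - 1)² = 1027² = 1054729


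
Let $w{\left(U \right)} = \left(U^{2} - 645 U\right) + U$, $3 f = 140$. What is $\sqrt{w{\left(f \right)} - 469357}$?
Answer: $\frac{i \sqrt{4475093}}{3} \approx 705.15 i$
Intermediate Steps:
$f = \frac{140}{3}$ ($f = \frac{1}{3} \cdot 140 = \frac{140}{3} \approx 46.667$)
$w{\left(U \right)} = U^{2} - 644 U$
$\sqrt{w{\left(f \right)} - 469357} = \sqrt{\frac{140 \left(-644 + \frac{140}{3}\right)}{3} - 469357} = \sqrt{\frac{140}{3} \left(- \frac{1792}{3}\right) - 469357} = \sqrt{- \frac{250880}{9} - 469357} = \sqrt{- \frac{4475093}{9}} = \frac{i \sqrt{4475093}}{3}$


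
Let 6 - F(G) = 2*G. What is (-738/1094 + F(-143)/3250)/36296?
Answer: -519763/32262607000 ≈ -1.6110e-5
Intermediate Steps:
F(G) = 6 - 2*G
(-738/1094 + F(-143)/3250)/36296 = (-738/1094 + (6 - 2*(-143))/3250)/36296 = (-738*1/1094 + (6 + 286)*(1/3250))*(1/36296) = (-369/547 + 292*(1/3250))*(1/36296) = (-369/547 + 146/1625)*(1/36296) = -519763/888875*1/36296 = -519763/32262607000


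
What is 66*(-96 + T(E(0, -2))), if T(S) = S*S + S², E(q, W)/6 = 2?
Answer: 12672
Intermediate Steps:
E(q, W) = 12 (E(q, W) = 6*2 = 12)
T(S) = 2*S² (T(S) = S² + S² = 2*S²)
66*(-96 + T(E(0, -2))) = 66*(-96 + 2*12²) = 66*(-96 + 2*144) = 66*(-96 + 288) = 66*192 = 12672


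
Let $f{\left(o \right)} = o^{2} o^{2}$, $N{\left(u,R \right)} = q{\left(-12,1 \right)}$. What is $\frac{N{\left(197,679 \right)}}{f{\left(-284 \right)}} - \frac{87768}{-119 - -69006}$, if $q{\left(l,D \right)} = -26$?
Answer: $- \frac{285482550400555}{224068412038016} \approx -1.2741$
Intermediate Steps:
$N{\left(u,R \right)} = -26$
$f{\left(o \right)} = o^{4}$
$\frac{N{\left(197,679 \right)}}{f{\left(-284 \right)}} - \frac{87768}{-119 - -69006} = - \frac{26}{\left(-284\right)^{4}} - \frac{87768}{-119 - -69006} = - \frac{26}{6505390336} - \frac{87768}{-119 + 69006} = \left(-26\right) \frac{1}{6505390336} - \frac{87768}{68887} = - \frac{13}{3252695168} - \frac{87768}{68887} = - \frac{285482550400555}{224068412038016}$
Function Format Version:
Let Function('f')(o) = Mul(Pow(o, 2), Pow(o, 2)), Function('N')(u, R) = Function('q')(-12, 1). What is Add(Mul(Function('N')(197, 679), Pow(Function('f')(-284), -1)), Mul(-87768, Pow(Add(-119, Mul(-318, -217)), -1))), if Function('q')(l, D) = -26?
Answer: Rational(-285482550400555, 224068412038016) ≈ -1.2741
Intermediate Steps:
Function('N')(u, R) = -26
Function('f')(o) = Pow(o, 4)
Add(Mul(Function('N')(197, 679), Pow(Function('f')(-284), -1)), Mul(-87768, Pow(Add(-119, Mul(-318, -217)), -1))) = Add(Mul(-26, Pow(Pow(-284, 4), -1)), Mul(-87768, Pow(Add(-119, Mul(-318, -217)), -1))) = Add(Mul(-26, Pow(6505390336, -1)), Mul(-87768, Pow(Add(-119, 69006), -1))) = Add(Mul(-26, Rational(1, 6505390336)), Mul(-87768, Pow(68887, -1))) = Add(Rational(-13, 3252695168), Mul(-87768, Rational(1, 68887))) = Add(Rational(-13, 3252695168), Rational(-87768, 68887)) = Rational(-285482550400555, 224068412038016)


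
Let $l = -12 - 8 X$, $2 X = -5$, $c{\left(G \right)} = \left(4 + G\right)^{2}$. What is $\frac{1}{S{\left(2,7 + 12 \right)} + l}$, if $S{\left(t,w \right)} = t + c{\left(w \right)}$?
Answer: $\frac{1}{539} \approx 0.0018553$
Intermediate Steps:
$X = - \frac{5}{2}$ ($X = \frac{1}{2} \left(-5\right) = - \frac{5}{2} \approx -2.5$)
$S{\left(t,w \right)} = t + \left(4 + w\right)^{2}$
$l = 8$ ($l = -12 - -20 = -12 + 20 = 8$)
$\frac{1}{S{\left(2,7 + 12 \right)} + l} = \frac{1}{\left(2 + \left(4 + \left(7 + 12\right)\right)^{2}\right) + 8} = \frac{1}{\left(2 + \left(4 + 19\right)^{2}\right) + 8} = \frac{1}{\left(2 + 23^{2}\right) + 8} = \frac{1}{\left(2 + 529\right) + 8} = \frac{1}{531 + 8} = \frac{1}{539}$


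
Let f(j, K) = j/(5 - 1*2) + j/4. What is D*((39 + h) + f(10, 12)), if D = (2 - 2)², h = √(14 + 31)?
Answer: 0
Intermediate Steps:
f(j, K) = 7*j/12 (f(j, K) = j/(5 - 2) + j*(¼) = j/3 + j/4 = 7*j/12)
h = 3*√5 (h = √45 = 3*√5 ≈ 6.7082)
D = 0 (D = 0² = 0)
D*((39 + h) + f(10, 12)) = 0*((39 + 3*√5) + (7/12)*10) = 0*((39 + 3*√5) + 35/6) = 0*(269/6 + 3*√5) = 0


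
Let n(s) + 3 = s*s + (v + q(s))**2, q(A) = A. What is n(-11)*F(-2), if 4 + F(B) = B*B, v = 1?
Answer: 0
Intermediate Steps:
n(s) = -3 + s**2 + (1 + s)**2 (n(s) = -3 + (s*s + (1 + s)**2) = -3 + (s**2 + (1 + s)**2) = -3 + s**2 + (1 + s)**2)
F(B) = -4 + B**2 (F(B) = -4 + B*B = -4 + B**2)
n(-11)*F(-2) = (-2 + 2*(-11) + 2*(-11)**2)*(-4 + (-2)**2) = (-2 - 22 + 2*121)*(-4 + 4) = (-2 - 22 + 242)*0 = 218*0 = 0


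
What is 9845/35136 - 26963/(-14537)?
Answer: 1090488733/510772032 ≈ 2.1350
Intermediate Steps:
9845/35136 - 26963/(-14537) = 9845*(1/35136) - 26963*(-1/14537) = 9845/35136 + 26963/14537 = 1090488733/510772032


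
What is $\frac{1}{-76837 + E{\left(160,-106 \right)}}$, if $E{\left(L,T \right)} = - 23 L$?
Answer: $- \frac{1}{80517} \approx -1.242 \cdot 10^{-5}$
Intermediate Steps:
$\frac{1}{-76837 + E{\left(160,-106 \right)}} = \frac{1}{-76837 - 3680} = \frac{1}{-80517} = - \frac{1}{80517}$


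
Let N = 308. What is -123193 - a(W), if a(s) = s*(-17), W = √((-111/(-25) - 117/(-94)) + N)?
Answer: -123193 + 17*√69292946/470 ≈ -1.2289e+5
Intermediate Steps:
W = √69292946/470 (W = √((-111/(-25) - 117/(-94)) + 308) = √((-111*(-1/25) - 117*(-1/94)) + 308) = √((111/25 + 117/94) + 308) = √(13359/2350 + 308) = √(737159/2350) = √69292946/470 ≈ 17.711)
a(s) = -17*s
-123193 - a(W) = -123193 - (-17)*√69292946/470 = -123193 + 17*√69292946/470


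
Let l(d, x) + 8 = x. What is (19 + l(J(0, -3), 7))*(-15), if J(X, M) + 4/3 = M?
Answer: -270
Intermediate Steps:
J(X, M) = -4/3 + M
l(d, x) = -8 + x
(19 + l(J(0, -3), 7))*(-15) = (19 + (-8 + 7))*(-15) = (19 - 1)*(-15) = 18*(-15) = -270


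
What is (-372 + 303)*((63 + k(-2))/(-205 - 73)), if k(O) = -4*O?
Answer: 4899/278 ≈ 17.622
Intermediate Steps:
(-372 + 303)*((63 + k(-2))/(-205 - 73)) = (-372 + 303)*((63 - 4*(-2))/(-205 - 73)) = -69*(63 + 8)/(-278) = -4899*(-1)/278 = -69*(-71/278) = 4899/278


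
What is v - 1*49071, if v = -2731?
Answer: -51802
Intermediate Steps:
v - 1*49071 = -2731 - 1*49071 = -2731 - 49071 = -51802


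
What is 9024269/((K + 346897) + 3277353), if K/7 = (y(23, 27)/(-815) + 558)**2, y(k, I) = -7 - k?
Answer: 239765803061/154208749450 ≈ 1.5548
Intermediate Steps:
K = 57916051200/26569 (K = 7*((-7 - 1*23)/(-815) + 558)**2 = 7*((-7 - 23)*(-1/815) + 558)**2 = 7*(-30*(-1/815) + 558)**2 = 7*(6/163 + 558)**2 = 7*(90960/163)**2 = 7*(8273721600/26569) = 57916051200/26569 ≈ 2.1798e+6)
9024269/((K + 346897) + 3277353) = 9024269/((57916051200/26569 + 346897) + 3277353) = 9024269/(67132757593/26569 + 3277353) = 9024269/(154208749450/26569) = 9024269*(26569/154208749450) = 239765803061/154208749450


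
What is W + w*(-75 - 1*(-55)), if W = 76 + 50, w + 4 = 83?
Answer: -1454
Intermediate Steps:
w = 79 (w = -4 + 83 = 79)
W = 126
W + w*(-75 - 1*(-55)) = 126 + 79*(-75 - 1*(-55)) = 126 + 79*(-75 + 55) = 126 + 79*(-20) = 126 - 1580 = -1454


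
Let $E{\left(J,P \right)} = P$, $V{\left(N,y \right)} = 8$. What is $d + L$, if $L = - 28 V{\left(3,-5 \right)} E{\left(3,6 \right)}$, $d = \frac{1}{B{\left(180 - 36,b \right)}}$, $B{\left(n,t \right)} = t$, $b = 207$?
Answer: $- \frac{278207}{207} \approx -1344.0$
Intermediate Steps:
$d = \frac{1}{207} \approx 0.0048309$
$L = -1344$ ($L = \left(-28\right) 8 \cdot 6 = \left(-224\right) 6 = -1344$)
$d + L = \frac{1}{207} - 1344 = - \frac{278207}{207}$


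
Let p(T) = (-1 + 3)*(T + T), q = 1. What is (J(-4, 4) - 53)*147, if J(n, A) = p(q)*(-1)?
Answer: -8379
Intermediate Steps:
p(T) = 4*T (p(T) = 2*(2*T) = 4*T)
J(n, A) = -4 (J(n, A) = (4*1)*(-1) = 4*(-1) = -4)
(J(-4, 4) - 53)*147 = (-4 - 53)*147 = -57*147 = -8379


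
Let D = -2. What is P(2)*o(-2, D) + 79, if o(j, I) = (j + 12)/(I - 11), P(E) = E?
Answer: 1007/13 ≈ 77.462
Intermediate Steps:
o(j, I) = (12 + j)/(-11 + I)
P(2)*o(-2, D) + 79 = 2*((12 - 2)/(-11 - 2)) + 79 = 2*(10/(-13)) + 79 = 2*(-1/13*10) + 79 = 2*(-10/13) + 79 = -20/13 + 79 = 1007/13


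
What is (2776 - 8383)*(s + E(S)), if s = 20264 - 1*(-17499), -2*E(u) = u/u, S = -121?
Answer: -423468675/2 ≈ -2.1173e+8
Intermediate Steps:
E(u) = -½ (E(u) = -u/(2*u) = -½*1 = -½)
s = 37763 (s = 20264 + 17499 = 37763)
(2776 - 8383)*(s + E(S)) = (2776 - 8383)*(37763 - ½) = -5607*75525/2 = -423468675/2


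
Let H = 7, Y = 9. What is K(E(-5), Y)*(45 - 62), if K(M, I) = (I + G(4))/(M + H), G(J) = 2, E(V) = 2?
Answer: -187/9 ≈ -20.778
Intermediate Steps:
K(M, I) = (2 + I)/(7 + M) (K(M, I) = (I + 2)/(M + 7) = (2 + I)/(7 + M))
K(E(-5), Y)*(45 - 62) = ((2 + 9)/(7 + 2))*(45 - 62) = (11/9)*(-17) = -187/9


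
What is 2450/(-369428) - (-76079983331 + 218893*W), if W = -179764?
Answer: 21321364235383037/184714 ≈ 1.1543e+11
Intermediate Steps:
2450/(-369428) - (-76079983331 + 218893*W) = 2450/(-369428) - 218893/(1/(-347567 - 179764)) = 2450*(-1/369428) - 218893/(1/(-527331)) = -1225/184714 - 218893/(-1/527331) = -1225/184714 - 218893*(-527331) = -1225/184714 + 115429064583 = 21321364235383037/184714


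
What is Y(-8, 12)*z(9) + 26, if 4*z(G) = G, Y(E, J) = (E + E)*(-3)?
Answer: 134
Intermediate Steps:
Y(E, J) = -6*E (Y(E, J) = (2*E)*(-3) = -6*E)
z(G) = G/4
Y(-8, 12)*z(9) + 26 = (-6*(-8))*((1/4)*9) + 26 = 48*(9/4) + 26 = 108 + 26 = 134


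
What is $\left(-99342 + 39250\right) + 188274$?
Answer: $128182$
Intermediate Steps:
$\left(-99342 + 39250\right) + 188274 = -60092 + 188274 = 128182$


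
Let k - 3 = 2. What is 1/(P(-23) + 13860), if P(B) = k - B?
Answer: 1/13888 ≈ 7.2005e-5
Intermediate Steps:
k = 5 (k = 3 + 2 = 5)
P(B) = 5 - B
1/(P(-23) + 13860) = 1/((5 - 1*(-23)) + 13860) = 1/((5 + 23) + 13860) = 1/(28 + 13860) = 1/13888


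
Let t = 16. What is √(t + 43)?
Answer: √59 ≈ 7.6811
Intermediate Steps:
√(t + 43) = √(16 + 43) = √59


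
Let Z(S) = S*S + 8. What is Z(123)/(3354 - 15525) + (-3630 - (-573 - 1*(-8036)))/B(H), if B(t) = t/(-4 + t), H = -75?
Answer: -3555718204/304275 ≈ -11686.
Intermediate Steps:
Z(S) = 8 + S**2 (Z(S) = S**2 + 8 = 8 + S**2)
Z(123)/(3354 - 15525) + (-3630 - (-573 - 1*(-8036)))/B(H) = (8 + 123**2)/(3354 - 15525) + (-3630 - (-573 - 1*(-8036)))/((-75/(-4 - 75))) = (8 + 15129)/(-12171) + (-3630 - (-573 + 8036))/((-75/(-79))) = 15137*(-1/12171) + (-3630 - 1*7463)/((-75*(-1/79))) = -15137/12171 + (-3630 - 7463)/(75/79) = -15137/12171 - 11093*79/75 = -15137/12171 - 876347/75 = -3555718204/304275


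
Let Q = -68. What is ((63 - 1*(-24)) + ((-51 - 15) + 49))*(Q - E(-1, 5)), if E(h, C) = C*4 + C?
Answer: -6510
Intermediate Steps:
E(h, C) = 5*C (E(h, C) = 4*C + C = 5*C)
((63 - 1*(-24)) + ((-51 - 15) + 49))*(Q - E(-1, 5)) = ((63 - 1*(-24)) + ((-51 - 15) + 49))*(-68 - 5*5) = ((63 + 24) + (-66 + 49))*(-68 - 1*25) = (87 - 17)*(-68 - 25) = 70*(-93) = -6510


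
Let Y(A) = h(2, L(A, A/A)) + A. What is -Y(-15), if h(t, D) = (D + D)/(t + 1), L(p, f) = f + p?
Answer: 73/3 ≈ 24.333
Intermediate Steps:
h(t, D) = 2*D/(1 + t) (h(t, D) = (2*D)/(1 + t) = 2*D/(1 + t))
Y(A) = 2/3 + 5*A/3 (Y(A) = 2*(A/A + A)/(1 + 2) + A = 2*(1 + A)/3 + A = 2*(1 + A)*(1/3) + A = (2/3 + 2*A/3) + A = 2/3 + 5*A/3)
-Y(-15) = -(2/3 + (5/3)*(-15)) = -(2/3 - 25) = -1*(-73/3) = 73/3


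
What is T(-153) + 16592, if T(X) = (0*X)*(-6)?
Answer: 16592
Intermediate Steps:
T(X) = 0 (T(X) = 0*(-6) = 0)
T(-153) + 16592 = 0 + 16592 = 16592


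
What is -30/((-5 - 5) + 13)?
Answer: -10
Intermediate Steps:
-30/((-5 - 5) + 13) = -30/(-10 + 13) = -30/3 = (⅓)*(-30) = -10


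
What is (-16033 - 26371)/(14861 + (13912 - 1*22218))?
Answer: -42404/6555 ≈ -6.4690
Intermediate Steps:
(-16033 - 26371)/(14861 + (13912 - 1*22218)) = -42404/(14861 + (13912 - 22218)) = -42404/(14861 - 8306) = -42404/6555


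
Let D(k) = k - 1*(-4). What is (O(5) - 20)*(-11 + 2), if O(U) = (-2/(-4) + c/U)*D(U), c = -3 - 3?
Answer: 2367/10 ≈ 236.70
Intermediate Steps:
c = -6
D(k) = 4 + k (D(k) = k + 4 = 4 + k)
O(U) = (½ - 6/U)*(4 + U) (O(U) = (-2/(-4) - 6/U)*(4 + U) = (-2*(-¼) - 6/U)*(4 + U) = (½ - 6/U)*(4 + U))
(O(5) - 20)*(-11 + 2) = ((-4 + (½)*5 - 24/5) - 20)*(-11 + 2) = ((-4 + 5/2 - 24*⅕) - 20)*(-9) = ((-4 + 5/2 - 24/5) - 20)*(-9) = (-63/10 - 20)*(-9) = -263/10*(-9) = 2367/10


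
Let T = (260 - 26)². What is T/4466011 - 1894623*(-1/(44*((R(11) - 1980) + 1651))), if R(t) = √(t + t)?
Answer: -84349764458237/644409659212 - 631541*√22/1587212 ≈ -132.76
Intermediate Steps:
R(t) = √2*√t (R(t) = √(2*t) = √2*√t)
T = 54756 (T = 234² = 54756)
T/4466011 - 1894623*(-1/(44*((R(11) - 1980) + 1651))) = 54756/4466011 - 1894623*(-1/(44*((√2*√11 - 1980) + 1651))) = 54756*(1/4466011) - 1894623*(-1/(44*((√22 - 1980) + 1651))) = 54756/4466011 - 1894623*(-1/(44*((-1980 + √22) + 1651))) = 54756/4466011 - 1894623*(-1/(44*(-329 + √22))) = 54756/4466011 - 1894623/(14476 - 44*√22)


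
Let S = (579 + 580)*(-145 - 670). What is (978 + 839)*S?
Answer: -1716310945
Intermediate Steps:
S = -944585 (S = 1159*(-815) = -944585)
(978 + 839)*S = (978 + 839)*(-944585) = 1817*(-944585) = -1716310945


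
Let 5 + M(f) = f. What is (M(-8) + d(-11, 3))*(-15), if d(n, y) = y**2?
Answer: 60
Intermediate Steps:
M(f) = -5 + f
(M(-8) + d(-11, 3))*(-15) = ((-5 - 8) + 3**2)*(-15) = (-13 + 9)*(-15) = -4*(-15) = 60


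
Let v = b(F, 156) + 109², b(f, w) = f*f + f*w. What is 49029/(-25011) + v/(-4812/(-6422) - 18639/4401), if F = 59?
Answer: -45953242555877/6518875377 ≈ -7049.3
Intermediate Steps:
b(f, w) = f² + f*w
v = 24566 (v = 59*(59 + 156) + 109² = 59*215 + 11881 = 12685 + 11881 = 24566)
49029/(-25011) + v/(-4812/(-6422) - 18639/4401) = 49029/(-25011) + 24566/(-4812/(-6422) - 18639/4401) = 49029*(-1/25011) + 24566/(-4812*(-1/6422) - 18639*1/4401) = -16343/8337 + 24566/(2406/3211 - 2071/489) = -16343/8337 + 24566/(-5473447/1570179) = -16343/8337 + 24566*(-1570179/5473447) = -16343/8337 - 38573017314/5473447 = -45953242555877/6518875377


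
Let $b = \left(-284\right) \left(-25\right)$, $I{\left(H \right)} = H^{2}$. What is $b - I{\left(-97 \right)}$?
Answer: $-2309$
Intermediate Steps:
$b = 7100$
$b - I{\left(-97 \right)} = 7100 - \left(-97\right)^{2} = 7100 - 9409 = -2309$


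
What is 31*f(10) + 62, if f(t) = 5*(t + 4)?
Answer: 2232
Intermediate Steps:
f(t) = 20 + 5*t (f(t) = 5*(4 + t) = 20 + 5*t)
31*f(10) + 62 = 31*(20 + 5*10) + 62 = 31*(20 + 50) + 62 = 31*70 + 62 = 2170 + 62 = 2232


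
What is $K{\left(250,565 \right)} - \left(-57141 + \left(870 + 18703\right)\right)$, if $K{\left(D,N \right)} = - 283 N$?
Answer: $-122327$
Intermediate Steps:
$K{\left(250,565 \right)} - \left(-57141 + \left(870 + 18703\right)\right) = \left(-283\right) 565 - \left(-57141 + \left(870 + 18703\right)\right) = -159895 - \left(-57141 + 19573\right) = -159895 - -37568 = -159895 + 37568 = -122327$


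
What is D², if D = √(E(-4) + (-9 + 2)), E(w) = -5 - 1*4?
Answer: -16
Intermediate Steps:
E(w) = -9 (E(w) = -5 - 4 = -9)
D = 4*I (D = √(-9 + (-9 + 2)) = √(-9 - 7) = √(-16) = 4*I ≈ 4.0*I)
D² = (4*I)² = -16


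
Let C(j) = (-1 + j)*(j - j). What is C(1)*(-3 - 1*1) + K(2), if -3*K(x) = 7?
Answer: -7/3 ≈ -2.3333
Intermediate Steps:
K(x) = -7/3 (K(x) = -⅓*7 = -7/3)
C(j) = 0 (C(j) = (-1 + j)*0 = 0)
C(1)*(-3 - 1*1) + K(2) = 0*(-3 - 1*1) - 7/3 = 0*(-3 - 1) - 7/3 = 0*(-4) - 7/3 = 0 - 7/3 = -7/3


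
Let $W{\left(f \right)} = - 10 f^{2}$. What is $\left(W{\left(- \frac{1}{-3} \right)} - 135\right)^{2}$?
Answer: $\frac{1500625}{81} \approx 18526.0$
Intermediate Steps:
$\left(W{\left(- \frac{1}{-3} \right)} - 135\right)^{2} = \left(- 10 \left(- \frac{1}{-3}\right)^{2} - 135\right)^{2} = \left(- 10 \left(\left(-1\right) \left(- \frac{1}{3}\right)\right)^{2} - 135\right)^{2} = \left(- \frac{10}{9} - 135\right)^{2} = \left(- \frac{1225}{9}\right)^{2} = \frac{1500625}{81}$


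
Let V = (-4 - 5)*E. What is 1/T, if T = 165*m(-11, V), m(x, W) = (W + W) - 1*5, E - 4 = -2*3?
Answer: 1/5115 ≈ 0.00019550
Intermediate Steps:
E = -2 (E = 4 - 2*3 = 4 - 6 = -2)
V = 18 (V = (-4 - 5)*(-2) = -9*(-2) = 18)
m(x, W) = -5 + 2*W (m(x, W) = 2*W - 5 = -5 + 2*W)
T = 5115 (T = 165*(-5 + 2*18) = 165*(-5 + 36) = 165*31 = 5115)
1/T = 1/5115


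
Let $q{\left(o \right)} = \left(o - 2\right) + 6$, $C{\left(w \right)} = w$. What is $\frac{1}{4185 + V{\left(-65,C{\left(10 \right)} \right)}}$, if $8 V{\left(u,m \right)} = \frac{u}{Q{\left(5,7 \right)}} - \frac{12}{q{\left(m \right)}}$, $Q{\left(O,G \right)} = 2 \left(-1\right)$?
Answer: $\frac{112}{469163} \approx 0.00023872$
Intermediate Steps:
$Q{\left(O,G \right)} = -2$
$q{\left(o \right)} = 4 + o$ ($q{\left(o \right)} = \left(-2 + o\right) + 6 = 4 + o$)
$V{\left(u,m \right)} = - \frac{3}{2 \left(4 + m\right)} - \frac{u}{16}$ ($V{\left(u,m \right)} = \frac{\frac{u}{-2} - \frac{12}{4 + m}}{8} = \frac{u \left(- \frac{1}{2}\right) - \frac{12}{4 + m}}{8} = \frac{- \frac{u}{2} - \frac{12}{4 + m}}{8} = \frac{- \frac{12}{4 + m} - \frac{u}{2}}{8} = - \frac{3}{2 \left(4 + m\right)} - \frac{u}{16}$)
$\frac{1}{4185 + V{\left(-65,C{\left(10 \right)} \right)}} = \frac{1}{4185 + \frac{-24 - - 65 \left(4 + 10\right)}{16 \left(4 + 10\right)}} = \frac{1}{4185 + \frac{-24 - \left(-65\right) 14}{16 \cdot 14}} = \frac{1}{4185 + \frac{1}{16} \cdot \frac{1}{14} \left(-24 + 910\right)} = \frac{1}{4185 + \frac{1}{16} \cdot \frac{1}{14} \cdot 886} = \frac{1}{4185 + \frac{443}{112}} = \frac{1}{\frac{469163}{112}} = \frac{112}{469163}$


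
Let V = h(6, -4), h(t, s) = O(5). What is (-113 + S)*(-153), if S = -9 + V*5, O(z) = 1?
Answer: 17901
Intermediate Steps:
h(t, s) = 1
V = 1
S = -4 (S = -9 + 1*5 = -9 + 5 = -4)
(-113 + S)*(-153) = (-113 - 4)*(-153) = -117*(-153) = 17901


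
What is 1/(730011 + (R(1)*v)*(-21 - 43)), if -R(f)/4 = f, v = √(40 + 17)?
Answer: 243337/177637441523 - 256*√57/532912324569 ≈ 1.3662e-6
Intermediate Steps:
v = √57 ≈ 7.5498
R(f) = -4*f
1/(730011 + (R(1)*v)*(-21 - 43)) = 1/(730011 + ((-4*1)*√57)*(-21 - 43)) = 1/(730011 - 4*√57*(-64)) = 1/(730011 + 256*√57)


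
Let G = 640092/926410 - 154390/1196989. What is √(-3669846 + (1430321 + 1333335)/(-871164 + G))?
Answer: 8*I*√836131019019024178165856710554609925439/120754422950522909 ≈ 1915.7*I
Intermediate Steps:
G = 311577321544/554451289745 (G = 640092*(1/926410) - 154390*1/1196989 = 320046/463205 - 154390/1196989 = 311577321544/554451289745 ≈ 0.56196)
√(-3669846 + (1430321 + 1333335)/(-871164 + G)) = √(-3669846 + (1430321 + 1333335)/(-871164 + 311577321544/554451289745)) = √(-3669846 + 2763656/(-483017691802091636/554451289745)) = √(-3669846 + 2763656*(-554451289745/483017691802091636)) = √(-3669846 - 383078158402876930/120754422950522909) = √(-443150519125443098378944/120754422950522909) = 8*I*√836131019019024178165856710554609925439/120754422950522909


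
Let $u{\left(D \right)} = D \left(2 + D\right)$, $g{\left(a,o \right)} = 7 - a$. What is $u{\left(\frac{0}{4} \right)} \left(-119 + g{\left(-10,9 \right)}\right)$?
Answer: $0$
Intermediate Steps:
$u{\left(\frac{0}{4} \right)} \left(-119 + g{\left(-10,9 \right)}\right) = \frac{0}{4} \left(2 + \frac{0}{4}\right) \left(-119 + \left(7 - -10\right)\right) = 0 \cdot \frac{1}{4} \left(2 + 0 \cdot \frac{1}{4}\right) \left(-119 + \left(7 + 10\right)\right) = 0 \left(2 + 0\right) \left(-119 + 17\right) = 0 \cdot 2 \left(-102\right) = 0 \left(-102\right) = 0$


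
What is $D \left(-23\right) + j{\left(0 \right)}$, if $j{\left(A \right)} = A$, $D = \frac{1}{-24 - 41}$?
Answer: $\frac{23}{65} \approx 0.35385$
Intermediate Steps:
$D = - \frac{1}{65}$ ($D = \frac{1}{-65} = - \frac{1}{65} \approx -0.015385$)
$D \left(-23\right) + j{\left(0 \right)} = \left(- \frac{1}{65}\right) \left(-23\right) + 0 = \frac{23}{65} + 0 = \frac{23}{65}$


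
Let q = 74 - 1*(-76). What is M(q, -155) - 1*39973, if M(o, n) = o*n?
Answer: -63223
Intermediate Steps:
q = 150 (q = 74 + 76 = 150)
M(o, n) = n*o
M(q, -155) - 1*39973 = -155*150 - 1*39973 = -23250 - 39973 = -63223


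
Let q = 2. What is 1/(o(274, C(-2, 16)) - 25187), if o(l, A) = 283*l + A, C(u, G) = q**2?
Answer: 1/52359 ≈ 1.9099e-5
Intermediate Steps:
C(u, G) = 4 (C(u, G) = 2**2 = 4)
o(l, A) = A + 283*l
1/(o(274, C(-2, 16)) - 25187) = 1/((4 + 283*274) - 25187) = 1/((4 + 77542) - 25187) = 1/(77546 - 25187) = 1/52359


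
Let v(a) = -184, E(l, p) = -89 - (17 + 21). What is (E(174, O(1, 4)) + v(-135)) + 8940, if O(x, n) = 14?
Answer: 8629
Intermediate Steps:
E(l, p) = -127 (E(l, p) = -89 - 1*38 = -89 - 38 = -127)
(E(174, O(1, 4)) + v(-135)) + 8940 = (-127 - 184) + 8940 = -311 + 8940 = 8629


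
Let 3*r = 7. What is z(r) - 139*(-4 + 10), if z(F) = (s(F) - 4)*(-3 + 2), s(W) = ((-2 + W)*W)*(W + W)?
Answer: -22508/27 ≈ -833.63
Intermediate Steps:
r = 7/3 (r = (⅓)*7 = 7/3 ≈ 2.3333)
s(W) = 2*W²*(-2 + W) (s(W) = (W*(-2 + W))*(2*W) = 2*W²*(-2 + W))
z(F) = 4 - 2*F²*(-2 + F) (z(F) = (2*F²*(-2 + F) - 4)*(-3 + 2) = (-4 + 2*F²*(-2 + F))*(-1) = 4 - 2*F²*(-2 + F))
z(r) - 139*(-4 + 10) = (4 + 2*(7/3)²*(2 - 1*7/3)) - 139*(-4 + 10) = (4 + 2*(49/9)*(2 - 7/3)) - 139*6 = (4 + 2*(49/9)*(-⅓)) - 834 = (4 - 98/27) - 834 = 10/27 - 834 = -22508/27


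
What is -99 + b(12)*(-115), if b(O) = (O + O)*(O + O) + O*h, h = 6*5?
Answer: -107739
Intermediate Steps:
h = 30
b(O) = 4*O**2 + 30*O (b(O) = (O + O)*(O + O) + O*30 = (2*O)*(2*O) + 30*O = 4*O**2 + 30*O)
-99 + b(12)*(-115) = -99 + (2*12*(15 + 2*12))*(-115) = -99 + (2*12*(15 + 24))*(-115) = -99 + (2*12*39)*(-115) = -99 + 936*(-115) = -99 - 107640 = -107739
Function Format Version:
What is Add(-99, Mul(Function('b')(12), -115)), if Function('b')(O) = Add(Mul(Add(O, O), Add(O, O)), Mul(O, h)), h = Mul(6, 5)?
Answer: -107739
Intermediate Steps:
h = 30
Function('b')(O) = Add(Mul(4, Pow(O, 2)), Mul(30, O)) (Function('b')(O) = Add(Mul(Add(O, O), Add(O, O)), Mul(O, 30)) = Add(Mul(Mul(2, O), Mul(2, O)), Mul(30, O)) = Add(Mul(4, Pow(O, 2)), Mul(30, O)))
Add(-99, Mul(Function('b')(12), -115)) = Add(-99, Mul(Mul(2, 12, Add(15, Mul(2, 12))), -115)) = Add(-99, Mul(Mul(2, 12, Add(15, 24)), -115)) = Add(-99, Mul(Mul(2, 12, 39), -115)) = Add(-99, Mul(936, -115)) = Add(-99, -107640) = -107739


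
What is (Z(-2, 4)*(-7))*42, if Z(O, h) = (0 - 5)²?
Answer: -7350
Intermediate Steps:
Z(O, h) = 25 (Z(O, h) = (-5)² = 25)
(Z(-2, 4)*(-7))*42 = (25*(-7))*42 = -175*42 = -7350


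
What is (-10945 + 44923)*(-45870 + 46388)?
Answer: 17600604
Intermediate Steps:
(-10945 + 44923)*(-45870 + 46388) = 33978*518 = 17600604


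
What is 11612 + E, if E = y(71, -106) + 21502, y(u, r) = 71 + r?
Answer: 33079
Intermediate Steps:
E = 21467 (E = (71 - 106) + 21502 = -35 + 21502 = 21467)
11612 + E = 11612 + 21467 = 33079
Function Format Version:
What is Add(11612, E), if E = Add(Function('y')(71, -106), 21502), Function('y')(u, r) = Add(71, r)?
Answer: 33079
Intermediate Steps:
E = 21467 (E = Add(Add(71, -106), 21502) = Add(-35, 21502) = 21467)
Add(11612, E) = Add(11612, 21467) = 33079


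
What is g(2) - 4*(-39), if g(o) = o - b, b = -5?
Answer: 163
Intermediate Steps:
g(o) = 5 + o (g(o) = o - 1*(-5) = o + 5 = 5 + o)
g(2) - 4*(-39) = (5 + 2) - 4*(-39) = 7 + 156 = 163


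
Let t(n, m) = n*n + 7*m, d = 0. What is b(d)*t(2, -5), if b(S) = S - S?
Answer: 0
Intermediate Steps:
b(S) = 0
t(n, m) = n² + 7*m
b(d)*t(2, -5) = 0*(2² + 7*(-5)) = 0*(4 - 35) = 0*(-31) = 0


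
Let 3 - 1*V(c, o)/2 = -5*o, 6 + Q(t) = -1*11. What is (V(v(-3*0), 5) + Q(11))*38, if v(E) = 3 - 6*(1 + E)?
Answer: 1482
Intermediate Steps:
Q(t) = -17 (Q(t) = -6 - 1*11 = -6 - 11 = -17)
v(E) = -3 - 6*E (v(E) = 3 - (6 + 6*E) = 3 + (-6 - 6*E) = -3 - 6*E)
V(c, o) = 6 + 10*o (V(c, o) = 6 - (-10)*o = 6 + 10*o)
(V(v(-3*0), 5) + Q(11))*38 = ((6 + 10*5) - 17)*38 = ((6 + 50) - 17)*38 = (56 - 17)*38 = 39*38 = 1482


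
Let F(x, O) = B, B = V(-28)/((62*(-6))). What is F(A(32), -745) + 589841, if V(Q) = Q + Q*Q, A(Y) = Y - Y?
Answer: 18285008/31 ≈ 5.8984e+5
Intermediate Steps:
A(Y) = 0
V(Q) = Q + Q**2
B = -63/31 (B = (-28*(1 - 28))/((62*(-6))) = -28*(-27)/(-372) = 756*(-1/372) = -63/31 ≈ -2.0323)
F(x, O) = -63/31
F(A(32), -745) + 589841 = -63/31 + 589841 = 18285008/31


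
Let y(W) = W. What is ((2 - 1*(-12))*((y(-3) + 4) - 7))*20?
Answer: -1680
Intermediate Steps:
((2 - 1*(-12))*((y(-3) + 4) - 7))*20 = ((2 - 1*(-12))*((-3 + 4) - 7))*20 = ((2 + 12)*(1 - 7))*20 = (14*(-6))*20 = -84*20 = -1680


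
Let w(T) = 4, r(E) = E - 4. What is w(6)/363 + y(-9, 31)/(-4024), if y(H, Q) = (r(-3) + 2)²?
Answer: 7021/1460712 ≈ 0.0048066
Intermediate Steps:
r(E) = -4 + E
y(H, Q) = 25 (y(H, Q) = ((-4 - 3) + 2)² = (-7 + 2)² = (-5)² = 25)
w(6)/363 + y(-9, 31)/(-4024) = 4/363 + 25/(-4024) = 4*(1/363) + 25*(-1/4024) = 4/363 - 25/4024 = 7021/1460712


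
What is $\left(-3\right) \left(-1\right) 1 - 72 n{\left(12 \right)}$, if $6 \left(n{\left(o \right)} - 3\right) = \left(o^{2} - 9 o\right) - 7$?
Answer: $-561$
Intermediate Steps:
$n{\left(o \right)} = \frac{11}{6} - \frac{3 o}{2} + \frac{o^{2}}{6}$ ($n{\left(o \right)} = 3 + \frac{\left(o^{2} - 9 o\right) - 7}{6} = 3 + \frac{-7 + o^{2} - 9 o}{6} = 3 - \left(\frac{7}{6} - \frac{o^{2}}{6} + \frac{3 o}{2}\right) = \frac{11}{6} - \frac{3 o}{2} + \frac{o^{2}}{6}$)
$\left(-3\right) \left(-1\right) 1 - 72 n{\left(12 \right)} = \left(-3\right) \left(-1\right) 1 - 72 \left(\frac{11}{6} - 18 + \frac{12^{2}}{6}\right) = 3 \cdot 1 - 72 \left(\frac{11}{6} - 18 + \frac{1}{6} \cdot 144\right) = 3 - 72 \left(\frac{11}{6} - 18 + 24\right) = 3 - 564 = -561$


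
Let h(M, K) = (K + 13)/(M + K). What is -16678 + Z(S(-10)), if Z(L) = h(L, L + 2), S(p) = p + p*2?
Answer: -967309/58 ≈ -16678.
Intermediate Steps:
h(M, K) = (13 + K)/(K + M)
S(p) = 3*p (S(p) = p + 2*p = 3*p)
Z(L) = (15 + L)/(2 + 2*L) (Z(L) = (13 + (L + 2))/((L + 2) + L) = (13 + (2 + L))/((2 + L) + L) = (15 + L)/(2 + 2*L))
-16678 + Z(S(-10)) = -16678 + (15 + 3*(-10))/(2*(1 + 3*(-10))) = -16678 + (15 - 30)/(2*(1 - 30)) = -16678 + (½)*(-15)/(-29) = -16678 + (½)*(-1/29)*(-15) = -16678 + 15/58 = -967309/58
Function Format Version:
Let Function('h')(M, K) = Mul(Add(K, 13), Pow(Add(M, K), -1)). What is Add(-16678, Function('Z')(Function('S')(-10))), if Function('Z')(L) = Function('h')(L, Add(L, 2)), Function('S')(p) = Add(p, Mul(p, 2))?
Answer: Rational(-967309, 58) ≈ -16678.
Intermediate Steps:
Function('h')(M, K) = Mul(Pow(Add(K, M), -1), Add(13, K)) (Function('h')(M, K) = Mul(Add(13, K), Pow(Add(K, M), -1)) = Mul(Pow(Add(K, M), -1), Add(13, K)))
Function('S')(p) = Mul(3, p) (Function('S')(p) = Add(p, Mul(2, p)) = Mul(3, p))
Function('Z')(L) = Mul(Pow(Add(2, Mul(2, L)), -1), Add(15, L)) (Function('Z')(L) = Mul(Pow(Add(Add(L, 2), L), -1), Add(13, Add(L, 2))) = Mul(Pow(Add(Add(2, L), L), -1), Add(13, Add(2, L))) = Mul(Pow(Add(2, Mul(2, L)), -1), Add(15, L)))
Add(-16678, Function('Z')(Function('S')(-10))) = Add(-16678, Mul(Rational(1, 2), Pow(Add(1, Mul(3, -10)), -1), Add(15, Mul(3, -10)))) = Add(-16678, Mul(Rational(1, 2), Pow(Add(1, -30), -1), Add(15, -30))) = Add(-16678, Mul(Rational(1, 2), Pow(-29, -1), -15)) = Add(-16678, Mul(Rational(1, 2), Rational(-1, 29), -15)) = Add(-16678, Rational(15, 58)) = Rational(-967309, 58)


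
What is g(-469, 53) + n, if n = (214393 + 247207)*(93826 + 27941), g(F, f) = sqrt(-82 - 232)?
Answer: 56207647200 + I*sqrt(314) ≈ 5.6208e+10 + 17.72*I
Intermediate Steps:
g(F, f) = I*sqrt(314) (g(F, f) = sqrt(-314) = I*sqrt(314))
n = 56207647200 (n = 461600*121767 = 56207647200)
g(-469, 53) + n = I*sqrt(314) + 56207647200 = 56207647200 + I*sqrt(314)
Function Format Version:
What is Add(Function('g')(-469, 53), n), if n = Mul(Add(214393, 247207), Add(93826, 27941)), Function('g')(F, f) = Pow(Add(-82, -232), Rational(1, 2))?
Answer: Add(56207647200, Mul(I, Pow(314, Rational(1, 2)))) ≈ Add(5.6208e+10, Mul(17.720, I))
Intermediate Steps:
Function('g')(F, f) = Mul(I, Pow(314, Rational(1, 2))) (Function('g')(F, f) = Pow(-314, Rational(1, 2)) = Mul(I, Pow(314, Rational(1, 2))))
n = 56207647200 (n = Mul(461600, 121767) = 56207647200)
Add(Function('g')(-469, 53), n) = Add(Mul(I, Pow(314, Rational(1, 2))), 56207647200) = Add(56207647200, Mul(I, Pow(314, Rational(1, 2))))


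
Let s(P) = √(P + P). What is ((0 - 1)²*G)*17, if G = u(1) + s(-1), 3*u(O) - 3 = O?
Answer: 68/3 + 17*I*√2 ≈ 22.667 + 24.042*I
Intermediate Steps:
s(P) = √2*√P (s(P) = √(2*P) = √2*√P)
u(O) = 1 + O/3
G = 4/3 + I*√2 (G = (1 + (⅓)*1) + √2*√(-1) = (1 + ⅓) + √2*I = 4/3 + I*√2 ≈ 1.3333 + 1.4142*I)
((0 - 1)²*G)*17 = ((0 - 1)²*(4/3 + I*√2))*17 = ((-1)²*(4/3 + I*√2))*17 = (1*(4/3 + I*√2))*17 = (4/3 + I*√2)*17 = 68/3 + 17*I*√2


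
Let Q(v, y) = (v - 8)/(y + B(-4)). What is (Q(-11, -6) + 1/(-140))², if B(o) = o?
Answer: 2809/784 ≈ 3.5829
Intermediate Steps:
Q(v, y) = (-8 + v)/(-4 + y) (Q(v, y) = (v - 8)/(y - 4) = (-8 + v)/(-4 + y))
(Q(-11, -6) + 1/(-140))² = ((-8 - 11)/(-4 - 6) + 1/(-140))² = (-19/(-10) - 1/140)² = (-⅒*(-19) - 1/140)² = (19/10 - 1/140)² = (53/28)² = 2809/784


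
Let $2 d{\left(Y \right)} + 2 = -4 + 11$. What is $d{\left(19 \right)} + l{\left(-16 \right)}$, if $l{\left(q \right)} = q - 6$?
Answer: $- \frac{39}{2} \approx -19.5$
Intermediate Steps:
$d{\left(Y \right)} = \frac{5}{2}$ ($d{\left(Y \right)} = -1 + \frac{-4 + 11}{2} = -1 + \frac{1}{2} \cdot 7 = -1 + \frac{7}{2} = \frac{5}{2}$)
$l{\left(q \right)} = -6 + q$
$d{\left(19 \right)} + l{\left(-16 \right)} = \frac{5}{2} - 22 = - \frac{39}{2}$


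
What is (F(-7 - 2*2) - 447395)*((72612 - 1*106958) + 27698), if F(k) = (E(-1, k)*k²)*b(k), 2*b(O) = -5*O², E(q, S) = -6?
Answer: 1514281440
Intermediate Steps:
b(O) = -5*O²/2 (b(O) = (-5*O²)/2 = -5*O²/2)
F(k) = 15*k⁴ (F(k) = (-6*k²)*(-5*k²/2) = 15*k⁴)
(F(-7 - 2*2) - 447395)*((72612 - 1*106958) + 27698) = (15*(-7 - 2*2)⁴ - 447395)*((72612 - 1*106958) + 27698) = (15*(-7 - 4)⁴ - 447395)*((72612 - 106958) + 27698) = (15*(-11)⁴ - 447395)*(-34346 + 27698) = (15*14641 - 447395)*(-6648) = (219615 - 447395)*(-6648) = -227780*(-6648) = 1514281440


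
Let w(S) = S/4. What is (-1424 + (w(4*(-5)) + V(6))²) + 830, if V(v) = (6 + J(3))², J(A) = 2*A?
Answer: 18727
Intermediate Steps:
w(S) = S/4 (w(S) = S*(¼) = S/4)
V(v) = 144 (V(v) = (6 + 2*3)² = (6 + 6)² = 12² = 144)
(-1424 + (w(4*(-5)) + V(6))²) + 830 = (-1424 + ((4*(-5))/4 + 144)²) + 830 = (-1424 + ((¼)*(-20) + 144)²) + 830 = (-1424 + (-5 + 144)²) + 830 = (-1424 + 139²) + 830 = (-1424 + 19321) + 830 = 17897 + 830 = 18727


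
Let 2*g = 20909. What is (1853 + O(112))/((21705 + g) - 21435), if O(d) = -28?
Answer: 3650/21449 ≈ 0.17017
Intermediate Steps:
g = 20909/2 (g = (1/2)*20909 = 20909/2 ≈ 10455.)
(1853 + O(112))/((21705 + g) - 21435) = (1853 - 28)/((21705 + 20909/2) - 21435) = 1825/(64319/2 - 21435) = 1825/(21449/2) = 1825*(2/21449) = 3650/21449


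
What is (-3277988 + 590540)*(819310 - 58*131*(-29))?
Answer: -2794010688096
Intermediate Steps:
(-3277988 + 590540)*(819310 - 58*131*(-29)) = -2687448*(819310 - 7598*(-29)) = -2687448*(819310 + 220342) = -2687448*1039652 = -2794010688096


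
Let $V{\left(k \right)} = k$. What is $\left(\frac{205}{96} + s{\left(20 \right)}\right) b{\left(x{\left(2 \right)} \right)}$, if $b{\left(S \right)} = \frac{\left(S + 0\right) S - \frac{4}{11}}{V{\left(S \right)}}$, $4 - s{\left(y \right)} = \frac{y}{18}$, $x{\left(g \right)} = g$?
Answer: $\frac{7235}{792} \approx 9.1351$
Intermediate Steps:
$s{\left(y \right)} = 4 - \frac{y}{18}$
$b{\left(S \right)} = \frac{- \frac{4}{11} + S^{2}}{S}$ ($b{\left(S \right)} = \frac{\left(S + 0\right) S - \frac{4}{11}}{S} = \frac{S S - \frac{4}{11}}{S} = \frac{S^{2} - \frac{4}{11}}{S} = \frac{- \frac{4}{11} + S^{2}}{S}$)
$\left(\frac{205}{96} + s{\left(20 \right)}\right) b{\left(x{\left(2 \right)} \right)} = \left(\frac{205}{96} + \left(4 - \frac{10}{9}\right)\right) \left(2 - \frac{4}{11 \cdot 2}\right) = \left(205 \cdot \frac{1}{96} + \left(4 - \frac{10}{9}\right)\right) \left(2 - \frac{2}{11}\right) = \left(\frac{205}{96} + \frac{26}{9}\right) \left(2 - \frac{2}{11}\right) = \frac{1447}{288} \cdot \frac{20}{11} = \frac{7235}{792}$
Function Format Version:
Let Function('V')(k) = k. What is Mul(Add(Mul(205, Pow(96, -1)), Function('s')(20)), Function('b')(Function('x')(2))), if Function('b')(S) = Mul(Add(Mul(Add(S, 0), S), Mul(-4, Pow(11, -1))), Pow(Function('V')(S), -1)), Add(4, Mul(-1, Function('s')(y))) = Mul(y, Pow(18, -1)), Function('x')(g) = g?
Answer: Rational(7235, 792) ≈ 9.1351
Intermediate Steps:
Function('s')(y) = Add(4, Mul(Rational(-1, 18), y)) (Function('s')(y) = Add(4, Mul(-1, Mul(y, Pow(18, -1)))) = Add(4, Mul(-1, Mul(y, Rational(1, 18)))) = Add(4, Mul(-1, Mul(Rational(1, 18), y))) = Add(4, Mul(Rational(-1, 18), y)))
Function('b')(S) = Mul(Pow(S, -1), Add(Rational(-4, 11), Pow(S, 2))) (Function('b')(S) = Mul(Add(Mul(Add(S, 0), S), Mul(-4, Pow(11, -1))), Pow(S, -1)) = Mul(Add(Mul(S, S), Mul(-4, Rational(1, 11))), Pow(S, -1)) = Mul(Add(Pow(S, 2), Rational(-4, 11)), Pow(S, -1)) = Mul(Add(Rational(-4, 11), Pow(S, 2)), Pow(S, -1)) = Mul(Pow(S, -1), Add(Rational(-4, 11), Pow(S, 2))))
Mul(Add(Mul(205, Pow(96, -1)), Function('s')(20)), Function('b')(Function('x')(2))) = Mul(Add(Mul(205, Pow(96, -1)), Add(4, Mul(Rational(-1, 18), 20))), Add(2, Mul(Rational(-4, 11), Pow(2, -1)))) = Mul(Add(Mul(205, Rational(1, 96)), Add(4, Rational(-10, 9))), Add(2, Mul(Rational(-4, 11), Rational(1, 2)))) = Mul(Add(Rational(205, 96), Rational(26, 9)), Add(2, Rational(-2, 11))) = Mul(Rational(1447, 288), Rational(20, 11)) = Rational(7235, 792)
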